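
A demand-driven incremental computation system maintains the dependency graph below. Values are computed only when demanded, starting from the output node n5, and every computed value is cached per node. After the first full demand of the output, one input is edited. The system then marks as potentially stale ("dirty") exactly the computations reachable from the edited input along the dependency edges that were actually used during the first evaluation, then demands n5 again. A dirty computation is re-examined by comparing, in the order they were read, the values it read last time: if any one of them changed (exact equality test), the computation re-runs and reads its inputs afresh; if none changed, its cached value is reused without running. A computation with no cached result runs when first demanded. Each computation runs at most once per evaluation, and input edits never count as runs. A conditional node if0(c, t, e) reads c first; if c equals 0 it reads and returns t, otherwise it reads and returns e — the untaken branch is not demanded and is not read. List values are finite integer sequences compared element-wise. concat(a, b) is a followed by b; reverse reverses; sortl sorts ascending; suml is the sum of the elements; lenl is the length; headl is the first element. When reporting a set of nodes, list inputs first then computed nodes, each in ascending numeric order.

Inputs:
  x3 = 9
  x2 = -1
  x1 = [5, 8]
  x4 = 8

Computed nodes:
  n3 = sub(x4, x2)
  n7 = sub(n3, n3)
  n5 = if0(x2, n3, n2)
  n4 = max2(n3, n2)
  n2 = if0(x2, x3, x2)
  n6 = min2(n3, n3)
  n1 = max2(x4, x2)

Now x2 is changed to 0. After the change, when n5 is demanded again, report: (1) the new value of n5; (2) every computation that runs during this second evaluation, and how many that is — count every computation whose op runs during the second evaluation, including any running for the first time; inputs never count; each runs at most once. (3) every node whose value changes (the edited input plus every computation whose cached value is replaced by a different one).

New value of n5: 8.
Computations that run: n3, n5 — 2 in total.
Values that change: x2, n5.
Key observation: a condition flipped, so demand moved to the other branch — n2 is never re-examined.

First evaluation (everything demanded from the output):
  n2 = if0(x2=-1 -> else branch x2) = -1
  n5 = if0(x2=-1 -> else branch n2) = -1

Propagation after the edit:
  n2: marked dirty but never re-examined — demand shifted away from it.
  n3: demanded for the first time — runs, produces 8.
  n5: runs — x2 -1->0; result 8.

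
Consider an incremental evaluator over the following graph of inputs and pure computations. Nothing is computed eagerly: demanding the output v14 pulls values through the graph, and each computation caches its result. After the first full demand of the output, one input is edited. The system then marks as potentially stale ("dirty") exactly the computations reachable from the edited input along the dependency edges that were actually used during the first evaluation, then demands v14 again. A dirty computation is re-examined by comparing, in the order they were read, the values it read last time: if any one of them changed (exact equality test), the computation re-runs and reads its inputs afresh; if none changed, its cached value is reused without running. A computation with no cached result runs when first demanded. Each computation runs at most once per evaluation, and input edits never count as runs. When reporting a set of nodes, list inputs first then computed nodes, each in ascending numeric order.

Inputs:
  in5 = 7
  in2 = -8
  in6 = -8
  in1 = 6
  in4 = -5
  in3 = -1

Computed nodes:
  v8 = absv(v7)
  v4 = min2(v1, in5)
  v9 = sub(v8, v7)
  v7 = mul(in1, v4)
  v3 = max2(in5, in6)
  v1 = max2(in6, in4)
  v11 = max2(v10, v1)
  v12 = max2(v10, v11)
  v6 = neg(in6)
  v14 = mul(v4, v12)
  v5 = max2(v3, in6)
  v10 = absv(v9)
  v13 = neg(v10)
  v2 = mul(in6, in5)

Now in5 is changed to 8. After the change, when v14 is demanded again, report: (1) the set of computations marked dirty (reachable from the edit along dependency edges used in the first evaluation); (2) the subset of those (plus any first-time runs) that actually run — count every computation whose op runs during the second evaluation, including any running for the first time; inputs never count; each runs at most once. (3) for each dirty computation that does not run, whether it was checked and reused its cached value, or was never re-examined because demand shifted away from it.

Initial pass — values computed on the first demand:
  v1 = max2(-8, -5) = -5
  v4 = min2(-5, 7) = -5
  v7 = mul(6, -5) = -30
  v8 = absv(-30) = 30
  v9 = sub(30, -30) = 60
  v10 = absv(60) = 60
  v11 = max2(60, -5) = 60
  v12 = max2(60, 60) = 60
  v14 = mul(-5, 60) = -300

Second demand — change propagation:
  v4: re-runs because in5 7->8; new result -5 (unchanged).
  v7: re-examined; everything it read last time is the same (in1 unchanged, v4 unchanged) — cache -30 kept, no run.
  v8: re-examined; everything it read last time is the same (v7 unchanged) — cache 30 kept, no run.
  v9: re-examined; everything it read last time is the same (v8 unchanged, v7 unchanged) — cache 60 kept, no run.
  v10: re-examined; everything it read last time is the same (v9 unchanged) — cache 60 kept, no run.
  v11: re-examined; everything it read last time is the same (v10 unchanged, v1 unchanged) — cache 60 kept, no run.
  v12: re-examined; everything it read last time is the same (v10 unchanged, v11 unchanged) — cache 60 kept, no run.
  v14: re-examined; everything it read last time is the same (v4 unchanged, v12 unchanged) — cache -300 kept, no run.

The important point: v4 recomputes to an identical value, and the output ends up unchanged.

Dirty set: v4, v7, v8, v9, v10, v11, v12, v14.
Run set: v4 (1 run).
Re-examined without running (cache reused): v7, v8, v9, v10, v11, v12, v14.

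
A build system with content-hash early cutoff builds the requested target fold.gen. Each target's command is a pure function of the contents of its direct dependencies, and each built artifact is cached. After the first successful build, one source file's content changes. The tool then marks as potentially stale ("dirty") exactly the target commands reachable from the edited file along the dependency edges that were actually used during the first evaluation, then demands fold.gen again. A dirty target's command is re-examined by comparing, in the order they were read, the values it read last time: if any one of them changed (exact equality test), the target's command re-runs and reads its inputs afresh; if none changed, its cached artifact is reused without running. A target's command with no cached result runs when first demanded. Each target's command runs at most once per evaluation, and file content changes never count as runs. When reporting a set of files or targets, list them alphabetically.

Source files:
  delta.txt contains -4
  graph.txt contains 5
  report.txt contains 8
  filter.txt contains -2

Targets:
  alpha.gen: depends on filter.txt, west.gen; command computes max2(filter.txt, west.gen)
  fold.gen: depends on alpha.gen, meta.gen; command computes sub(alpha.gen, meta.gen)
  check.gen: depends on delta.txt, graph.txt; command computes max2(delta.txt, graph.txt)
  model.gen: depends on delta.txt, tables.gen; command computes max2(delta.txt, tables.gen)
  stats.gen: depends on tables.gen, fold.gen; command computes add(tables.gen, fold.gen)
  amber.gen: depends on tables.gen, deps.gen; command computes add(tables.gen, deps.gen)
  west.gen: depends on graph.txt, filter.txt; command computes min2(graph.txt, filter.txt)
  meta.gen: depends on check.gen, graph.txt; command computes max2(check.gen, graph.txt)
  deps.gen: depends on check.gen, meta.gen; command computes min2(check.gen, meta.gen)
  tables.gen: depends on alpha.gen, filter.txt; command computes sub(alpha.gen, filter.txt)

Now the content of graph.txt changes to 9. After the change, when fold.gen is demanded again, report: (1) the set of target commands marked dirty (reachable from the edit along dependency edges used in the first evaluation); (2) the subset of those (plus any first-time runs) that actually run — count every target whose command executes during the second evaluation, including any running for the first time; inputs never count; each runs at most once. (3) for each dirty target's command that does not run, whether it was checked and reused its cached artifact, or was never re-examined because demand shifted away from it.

Marked dirty: alpha.gen, check.gen, fold.gen, meta.gen, west.gen.
Target commands that run: check.gen, fold.gen, meta.gen, west.gen — 4 in total.
Checked but reused from cache: alpha.gen.
Key observation: the cutoff stops propagation at alpha.gen — its inputs' values are unchanged, so it reuses its cache.

First evaluation (everything demanded from the output):
  check.gen = max2(-4, 5) = 5
  meta.gen = max2(5, 5) = 5
  west.gen = min2(5, -2) = -2
  alpha.gen = max2(-2, -2) = -2
  fold.gen = sub(-2, 5) = -7

Propagation after the edit:
  check.gen: runs — graph.txt 5->9; result 9.
  meta.gen: runs — check.gen 5->9; graph.txt 5->9; result 9.
  west.gen: runs — graph.txt 5->9; result -2 (same value as before).
  alpha.gen: checked — values it read are unchanged (filter.txt unchanged, west.gen unchanged); reused cached -2 without running.
  fold.gen: runs — meta.gen 5->9; result -11.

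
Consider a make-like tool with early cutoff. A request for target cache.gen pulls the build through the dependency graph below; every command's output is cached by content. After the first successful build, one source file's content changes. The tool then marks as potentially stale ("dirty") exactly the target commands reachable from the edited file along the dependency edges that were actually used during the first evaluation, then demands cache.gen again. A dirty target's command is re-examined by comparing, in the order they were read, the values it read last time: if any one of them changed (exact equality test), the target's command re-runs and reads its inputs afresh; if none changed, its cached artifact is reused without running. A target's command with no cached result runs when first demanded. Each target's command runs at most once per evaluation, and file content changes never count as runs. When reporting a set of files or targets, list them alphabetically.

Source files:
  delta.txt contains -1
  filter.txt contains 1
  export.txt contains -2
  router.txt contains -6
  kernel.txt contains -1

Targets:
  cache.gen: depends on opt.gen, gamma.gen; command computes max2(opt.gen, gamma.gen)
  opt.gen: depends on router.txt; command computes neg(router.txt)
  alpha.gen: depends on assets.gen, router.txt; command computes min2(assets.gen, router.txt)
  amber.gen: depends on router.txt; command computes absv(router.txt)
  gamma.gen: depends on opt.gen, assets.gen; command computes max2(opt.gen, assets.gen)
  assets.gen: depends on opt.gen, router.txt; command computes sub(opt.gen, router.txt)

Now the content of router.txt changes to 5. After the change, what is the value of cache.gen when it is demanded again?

First demand of the output computes:
  opt.gen = neg(-6) = 6
  assets.gen = sub(6, -6) = 12
  gamma.gen = max2(6, 12) = 12
  cache.gen = max2(6, 12) = 12

After the edit, cleaning proceeds:
  opt.gen: a read changed (router.txt -6->5) — executes, giving -5.
  assets.gen: a read changed (opt.gen 6->-5; router.txt -6->5) — executes, giving -10.
  gamma.gen: a read changed (opt.gen 6->-5; assets.gen 12->-10) — executes, giving -5.
  cache.gen: a read changed (opt.gen 6->-5; gamma.gen 12->-5) — executes, giving -5.

Demanding cache.gen again yields -5.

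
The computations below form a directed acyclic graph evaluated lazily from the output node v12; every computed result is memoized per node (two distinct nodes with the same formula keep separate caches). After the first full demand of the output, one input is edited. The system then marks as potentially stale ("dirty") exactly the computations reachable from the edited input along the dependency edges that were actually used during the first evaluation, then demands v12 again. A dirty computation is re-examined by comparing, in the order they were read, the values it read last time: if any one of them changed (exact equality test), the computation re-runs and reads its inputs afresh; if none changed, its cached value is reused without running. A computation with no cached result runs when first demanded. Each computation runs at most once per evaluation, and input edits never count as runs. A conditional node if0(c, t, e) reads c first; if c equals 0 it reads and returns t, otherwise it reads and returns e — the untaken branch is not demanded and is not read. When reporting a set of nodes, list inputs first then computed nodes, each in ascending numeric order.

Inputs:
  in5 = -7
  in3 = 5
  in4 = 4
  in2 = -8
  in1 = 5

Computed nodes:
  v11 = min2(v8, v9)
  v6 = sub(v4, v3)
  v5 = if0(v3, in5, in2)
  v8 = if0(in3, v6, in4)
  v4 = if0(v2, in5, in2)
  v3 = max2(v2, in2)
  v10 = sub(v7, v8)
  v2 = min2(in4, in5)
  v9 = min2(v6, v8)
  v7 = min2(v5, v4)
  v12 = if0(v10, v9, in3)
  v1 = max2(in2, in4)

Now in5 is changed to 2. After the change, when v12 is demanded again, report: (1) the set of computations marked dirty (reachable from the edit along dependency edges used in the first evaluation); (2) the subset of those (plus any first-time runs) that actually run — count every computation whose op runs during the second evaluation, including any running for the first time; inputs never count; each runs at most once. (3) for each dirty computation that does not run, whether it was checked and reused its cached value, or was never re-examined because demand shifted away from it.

First demand of the output computes:
  v2 = min2(4, -7) = -7
  v3 = max2(-7, -8) = -7
  v4 = if0(v2=-7 -> else branch in2) = -8
  v5 = if0(v3=-7 -> else branch in2) = -8
  v7 = min2(-8, -8) = -8
  v8 = if0(in3=5 -> else branch in4) = 4
  v10 = sub(-8, 4) = -12
  v12 = if0(v10=-12 -> else branch in3) = 5

After the edit, cleaning proceeds:
  v2: a read changed (in5 -7->2) — executes, giving 2.
  v3: a read changed (v2 -7->2) — executes, giving 2.
  v4: a read changed (v2 -7->2) — executes, giving -8 — identical to its old value.
  v5: a read changed (v3 -7->2) — executes, giving -8 — identical to its old value.
  v7: dirty, but its reads are unchanged (v5 unchanged, v4 unchanged); cached -8 stands.
  v10: dirty, but its reads are unchanged (v7 unchanged, v8 unchanged); cached -12 stands.
  v12: dirty, but its reads are unchanged (v10 unchanged, in3 unchanged); cached 5 stands.

Note where the cutoff bites: v7 is checked, finds nothing changed, and keeps its cache.

The edit dirties: v2, v3, v4, v5, v7, v10, v12.
4 computations run: v2, v3, v4, v5.
Cache hits after checking: v7, v10, v12.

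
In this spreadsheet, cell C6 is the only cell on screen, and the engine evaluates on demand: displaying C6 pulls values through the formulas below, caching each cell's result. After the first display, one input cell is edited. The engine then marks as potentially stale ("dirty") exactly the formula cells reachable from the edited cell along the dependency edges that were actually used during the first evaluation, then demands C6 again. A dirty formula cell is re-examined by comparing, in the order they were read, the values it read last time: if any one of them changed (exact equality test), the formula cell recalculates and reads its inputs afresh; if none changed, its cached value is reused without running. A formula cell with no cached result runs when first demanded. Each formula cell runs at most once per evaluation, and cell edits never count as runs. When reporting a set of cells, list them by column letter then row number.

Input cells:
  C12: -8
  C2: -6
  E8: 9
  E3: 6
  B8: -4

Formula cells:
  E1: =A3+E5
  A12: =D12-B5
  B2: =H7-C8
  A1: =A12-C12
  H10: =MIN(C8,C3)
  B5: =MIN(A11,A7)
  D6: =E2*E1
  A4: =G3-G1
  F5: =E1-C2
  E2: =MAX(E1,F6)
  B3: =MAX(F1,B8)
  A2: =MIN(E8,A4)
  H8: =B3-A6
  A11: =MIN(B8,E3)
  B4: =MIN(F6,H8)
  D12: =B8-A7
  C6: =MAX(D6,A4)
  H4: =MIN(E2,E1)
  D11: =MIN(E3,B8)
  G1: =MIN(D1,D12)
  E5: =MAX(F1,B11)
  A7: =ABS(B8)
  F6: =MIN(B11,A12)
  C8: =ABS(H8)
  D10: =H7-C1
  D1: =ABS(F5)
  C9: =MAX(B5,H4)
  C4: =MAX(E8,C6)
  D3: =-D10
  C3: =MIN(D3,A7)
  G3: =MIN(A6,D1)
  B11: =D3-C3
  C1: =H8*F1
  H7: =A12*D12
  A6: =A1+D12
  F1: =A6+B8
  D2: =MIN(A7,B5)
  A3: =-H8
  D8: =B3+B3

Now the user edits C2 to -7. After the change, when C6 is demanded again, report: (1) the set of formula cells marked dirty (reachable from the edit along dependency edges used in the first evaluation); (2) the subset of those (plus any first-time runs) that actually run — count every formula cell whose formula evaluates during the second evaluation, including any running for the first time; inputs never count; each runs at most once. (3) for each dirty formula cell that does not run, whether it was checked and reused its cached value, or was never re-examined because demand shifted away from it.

Dirty set: A4, C6, D1, F5, G1, G3.
Run set: D1, F5, G1, G3 (4 run).
Re-examined without running (cache reused): A4, C6.
The important point: at A4 every value read last time is unchanged, so the dirty flag clears without a run.

Initial pass — values computed on the first demand:
  A7 = ABS(-4) = 4
  A11 = MIN(-4, 6) = -4
  B5 = MIN(-4, 4) = -4
  D12 = -4 - 4 = -8
  A12 = -8 - -4 = -4
  A1 = -4 - -8 = 4
  A6 = 4 + -8 = -4
  F1 = -4 + -4 = -8
  B3 = MAX(-8, -4) = -4
  H7 = -4 * -8 = 32
  H8 = -4 - -4 = 0
  A3 = -(0) = 0
  C1 = 0 * -8 = 0
  D10 = 32 - 0 = 32
  D3 = -(32) = -32
  C3 = MIN(-32, 4) = -32
  B11 = -32 - -32 = 0
  E5 = MAX(-8, 0) = 0
  E1 = 0 + 0 = 0
  F5 = 0 - -6 = 6
  D1 = ABS(6) = 6
  F6 = MIN(0, -4) = -4
  E2 = MAX(0, -4) = 0
  D6 = 0 * 0 = 0
  G1 = MIN(6, -8) = -8
  G3 = MIN(-4, 6) = -4
  A4 = -4 - -8 = 4
  C6 = MAX(0, 4) = 4

Second demand — change propagation:
  F5: re-runs because C2 -6->-7; new result 7.
  D1: re-runs because F5 6->7; new result 7.
  G1: re-runs because D1 6->7; new result -8 (unchanged).
  G3: re-runs because D1 6->7; new result -4 (unchanged).
  A4: re-examined; everything it read last time is the same (G3 unchanged, G1 unchanged) — cache 4 kept, no run.
  C6: re-examined; everything it read last time is the same (D6 unchanged, A4 unchanged) — cache 4 kept, no run.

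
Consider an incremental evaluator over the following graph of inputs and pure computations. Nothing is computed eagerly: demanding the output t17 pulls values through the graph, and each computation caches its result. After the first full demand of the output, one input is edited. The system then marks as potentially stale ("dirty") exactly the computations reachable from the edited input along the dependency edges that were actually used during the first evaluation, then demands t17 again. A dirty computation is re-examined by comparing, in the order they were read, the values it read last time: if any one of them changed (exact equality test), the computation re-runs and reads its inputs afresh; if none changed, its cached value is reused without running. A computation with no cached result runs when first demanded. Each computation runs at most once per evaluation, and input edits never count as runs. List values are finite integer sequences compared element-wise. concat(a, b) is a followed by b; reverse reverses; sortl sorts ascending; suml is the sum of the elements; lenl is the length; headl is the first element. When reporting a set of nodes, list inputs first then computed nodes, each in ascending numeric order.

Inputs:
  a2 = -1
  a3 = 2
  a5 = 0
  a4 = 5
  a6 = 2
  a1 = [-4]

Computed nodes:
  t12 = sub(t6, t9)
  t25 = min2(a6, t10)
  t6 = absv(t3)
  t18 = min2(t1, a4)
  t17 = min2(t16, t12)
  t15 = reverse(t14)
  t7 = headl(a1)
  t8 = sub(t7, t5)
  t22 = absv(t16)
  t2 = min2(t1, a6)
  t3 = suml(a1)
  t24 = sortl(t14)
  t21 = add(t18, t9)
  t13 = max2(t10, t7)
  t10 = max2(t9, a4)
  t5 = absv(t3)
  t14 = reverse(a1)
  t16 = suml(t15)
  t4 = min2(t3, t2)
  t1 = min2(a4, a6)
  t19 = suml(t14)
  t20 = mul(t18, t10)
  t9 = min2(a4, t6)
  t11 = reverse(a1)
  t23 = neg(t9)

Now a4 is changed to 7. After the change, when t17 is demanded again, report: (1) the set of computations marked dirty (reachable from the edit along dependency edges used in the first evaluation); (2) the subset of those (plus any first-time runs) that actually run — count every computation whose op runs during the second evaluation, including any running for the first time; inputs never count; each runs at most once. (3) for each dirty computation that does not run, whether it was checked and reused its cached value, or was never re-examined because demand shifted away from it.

Dirty set: t9, t12, t17.
Run set: t9 (1 run).
Re-examined without running (cache reused): t12, t17.
The important point: t9 recomputes to an identical value, and the output ends up unchanged.

Initial pass — values computed on the first demand:
  t3 = suml([-4]) = -4
  t6 = absv(-4) = 4
  t9 = min2(5, 4) = 4
  t12 = sub(4, 4) = 0
  t14 = reverse([-4]) = [-4]
  t15 = reverse([-4]) = [-4]
  t16 = suml([-4]) = -4
  t17 = min2(-4, 0) = -4

Second demand — change propagation:
  t9: re-runs because a4 5->7; new result 4 (unchanged).
  t12: re-examined; everything it read last time is the same (t6 unchanged, t9 unchanged) — cache 0 kept, no run.
  t17: re-examined; everything it read last time is the same (t16 unchanged, t12 unchanged) — cache -4 kept, no run.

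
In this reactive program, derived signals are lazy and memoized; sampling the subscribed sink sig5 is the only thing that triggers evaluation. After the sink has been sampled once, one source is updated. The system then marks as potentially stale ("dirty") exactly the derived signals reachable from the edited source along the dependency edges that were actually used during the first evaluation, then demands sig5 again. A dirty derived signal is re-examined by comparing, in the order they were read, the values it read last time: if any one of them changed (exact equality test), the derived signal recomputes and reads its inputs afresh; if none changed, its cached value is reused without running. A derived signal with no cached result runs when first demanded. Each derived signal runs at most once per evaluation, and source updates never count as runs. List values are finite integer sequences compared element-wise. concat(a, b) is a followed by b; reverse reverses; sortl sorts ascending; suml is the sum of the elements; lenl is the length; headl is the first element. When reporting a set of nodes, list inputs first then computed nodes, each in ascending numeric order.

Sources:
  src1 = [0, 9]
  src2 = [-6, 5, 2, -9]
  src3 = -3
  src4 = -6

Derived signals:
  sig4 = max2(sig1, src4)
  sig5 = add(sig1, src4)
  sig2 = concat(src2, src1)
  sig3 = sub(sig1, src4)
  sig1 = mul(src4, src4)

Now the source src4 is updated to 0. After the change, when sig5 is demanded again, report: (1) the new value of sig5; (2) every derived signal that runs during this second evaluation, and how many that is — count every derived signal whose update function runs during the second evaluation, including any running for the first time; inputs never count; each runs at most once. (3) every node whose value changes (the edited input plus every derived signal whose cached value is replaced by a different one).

First demand of the output computes:
  sig1 = mul(-6, -6) = 36
  sig5 = add(36, -6) = 30

After the edit, cleaning proceeds:
  sig1: a read changed (src4 -6->0; src4 -6->0) — executes, giving 0.
  sig5: a read changed (sig1 36->0; src4 -6->0) — executes, giving 0.

Demanding sig5 again yields 0.
2 derived signals run: sig1, sig5.
The nodes whose values change: src4, sig1, sig5.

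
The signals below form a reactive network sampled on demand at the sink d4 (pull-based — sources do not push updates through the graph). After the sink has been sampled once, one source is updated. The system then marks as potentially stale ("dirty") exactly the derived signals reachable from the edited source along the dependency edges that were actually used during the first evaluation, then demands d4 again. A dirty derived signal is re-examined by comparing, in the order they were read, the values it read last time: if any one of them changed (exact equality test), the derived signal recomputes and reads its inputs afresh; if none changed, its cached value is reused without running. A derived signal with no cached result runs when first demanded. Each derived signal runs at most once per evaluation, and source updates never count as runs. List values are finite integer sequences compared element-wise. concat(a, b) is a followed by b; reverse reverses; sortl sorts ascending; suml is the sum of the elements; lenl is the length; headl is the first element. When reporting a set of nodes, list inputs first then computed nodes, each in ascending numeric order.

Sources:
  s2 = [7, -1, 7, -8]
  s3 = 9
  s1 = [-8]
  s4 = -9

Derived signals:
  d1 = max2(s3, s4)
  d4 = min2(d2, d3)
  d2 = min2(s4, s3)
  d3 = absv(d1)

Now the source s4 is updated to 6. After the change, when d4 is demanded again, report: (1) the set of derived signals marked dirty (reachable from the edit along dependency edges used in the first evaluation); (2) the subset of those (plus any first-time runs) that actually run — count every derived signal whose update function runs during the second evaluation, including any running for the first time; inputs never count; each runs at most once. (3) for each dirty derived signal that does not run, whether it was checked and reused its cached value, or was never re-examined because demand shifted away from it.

Dirty set: d1, d2, d3, d4.
Run set: d1, d2, d4 (3 run).
Re-examined without running (cache reused): d3.
The important point: at d3 every value read last time is unchanged, so the dirty flag clears without a run.

Initial pass — values computed on the first demand:
  d1 = max2(9, -9) = 9
  d2 = min2(-9, 9) = -9
  d3 = absv(9) = 9
  d4 = min2(-9, 9) = -9

Second demand — change propagation:
  d1: re-runs because s4 -9->6; new result 9 (unchanged).
  d2: re-runs because s4 -9->6; new result 6.
  d3: re-examined; everything it read last time is the same (d1 unchanged) — cache 9 kept, no run.
  d4: re-runs because d2 -9->6; new result 6.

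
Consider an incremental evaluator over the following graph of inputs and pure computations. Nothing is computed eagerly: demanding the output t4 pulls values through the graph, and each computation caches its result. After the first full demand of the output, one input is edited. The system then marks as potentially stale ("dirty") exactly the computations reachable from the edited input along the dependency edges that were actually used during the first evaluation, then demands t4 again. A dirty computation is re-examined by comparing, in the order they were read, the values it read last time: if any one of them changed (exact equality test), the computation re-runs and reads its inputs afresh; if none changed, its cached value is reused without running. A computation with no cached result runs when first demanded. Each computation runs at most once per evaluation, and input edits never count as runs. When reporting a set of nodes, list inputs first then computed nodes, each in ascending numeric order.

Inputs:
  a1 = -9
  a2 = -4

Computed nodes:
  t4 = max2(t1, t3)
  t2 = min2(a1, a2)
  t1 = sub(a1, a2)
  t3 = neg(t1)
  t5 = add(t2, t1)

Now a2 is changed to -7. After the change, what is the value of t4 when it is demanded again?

Initial pass — values computed on the first demand:
  t1 = sub(-9, -4) = -5
  t3 = neg(-5) = 5
  t4 = max2(-5, 5) = 5

Second demand — change propagation:
  t1: re-runs because a2 -4->-7; new result -2.
  t3: re-runs because t1 -5->-2; new result 2.
  t4: re-runs because t1 -5->-2; t3 5->2; new result 2.

t4 now evaluates to 2.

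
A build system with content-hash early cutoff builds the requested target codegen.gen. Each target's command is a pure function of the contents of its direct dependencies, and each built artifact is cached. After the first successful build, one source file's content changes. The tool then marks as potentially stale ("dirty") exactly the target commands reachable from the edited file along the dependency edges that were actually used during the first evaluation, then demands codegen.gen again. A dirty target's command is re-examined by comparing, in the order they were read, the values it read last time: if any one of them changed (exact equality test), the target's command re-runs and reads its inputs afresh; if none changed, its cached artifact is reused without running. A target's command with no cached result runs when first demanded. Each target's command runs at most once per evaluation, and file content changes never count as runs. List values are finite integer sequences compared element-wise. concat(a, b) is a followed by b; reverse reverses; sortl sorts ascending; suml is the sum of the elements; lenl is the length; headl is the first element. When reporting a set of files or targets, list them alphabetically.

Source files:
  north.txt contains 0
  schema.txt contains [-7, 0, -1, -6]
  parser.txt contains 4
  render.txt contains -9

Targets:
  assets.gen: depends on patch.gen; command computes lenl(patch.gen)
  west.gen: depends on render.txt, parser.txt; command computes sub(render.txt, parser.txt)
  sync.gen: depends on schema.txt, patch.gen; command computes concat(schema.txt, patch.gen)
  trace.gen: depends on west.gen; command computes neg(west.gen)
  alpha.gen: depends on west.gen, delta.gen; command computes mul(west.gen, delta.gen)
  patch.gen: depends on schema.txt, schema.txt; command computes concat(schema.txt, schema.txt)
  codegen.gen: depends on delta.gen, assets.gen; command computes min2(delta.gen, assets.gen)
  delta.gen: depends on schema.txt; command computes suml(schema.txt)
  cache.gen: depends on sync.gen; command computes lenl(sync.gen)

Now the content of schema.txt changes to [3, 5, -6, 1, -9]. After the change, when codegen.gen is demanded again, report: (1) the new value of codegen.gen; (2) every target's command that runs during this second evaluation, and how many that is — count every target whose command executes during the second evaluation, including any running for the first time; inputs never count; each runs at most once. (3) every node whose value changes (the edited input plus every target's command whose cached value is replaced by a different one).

First evaluation (everything demanded from the output):
  delta.gen = suml([-7, 0, -1, -6]) = -14
  patch.gen = concat([-7, 0, -1, -6], [-7, 0, -1, -6]) = [-7, 0, -1, -6, -7, 0, -1, -6]
  assets.gen = lenl([-7, 0, -1, -6, -7, 0, -1, -6]) = 8
  codegen.gen = min2(-14, 8) = -14

Propagation after the edit:
  delta.gen: runs — schema.txt [-7, 0, -1, -6]->[3, 5, -6, 1, -9]; result -6.
  patch.gen: runs — schema.txt [-7, 0, -1, -6]->[3, 5, -6, 1, -9]; schema.txt [-7, 0, -1, -6]->[3, 5, -6, 1, -9]; result [3, 5, -6, 1, -9, 3, 5, -6, 1, -9].
  assets.gen: runs — patch.gen [-7, 0, -1, -6, -7, 0, -1, -6]->[3, 5, -6, 1, -9, 3, 5, -6, 1, -9]; result 10.
  codegen.gen: runs — delta.gen -14->-6; assets.gen 8->10; result -6.

New value of codegen.gen: -6.
Target commands that run: assets.gen, codegen.gen, delta.gen, patch.gen — 4 in total.
Values that change: assets.gen, codegen.gen, delta.gen, patch.gen, schema.txt.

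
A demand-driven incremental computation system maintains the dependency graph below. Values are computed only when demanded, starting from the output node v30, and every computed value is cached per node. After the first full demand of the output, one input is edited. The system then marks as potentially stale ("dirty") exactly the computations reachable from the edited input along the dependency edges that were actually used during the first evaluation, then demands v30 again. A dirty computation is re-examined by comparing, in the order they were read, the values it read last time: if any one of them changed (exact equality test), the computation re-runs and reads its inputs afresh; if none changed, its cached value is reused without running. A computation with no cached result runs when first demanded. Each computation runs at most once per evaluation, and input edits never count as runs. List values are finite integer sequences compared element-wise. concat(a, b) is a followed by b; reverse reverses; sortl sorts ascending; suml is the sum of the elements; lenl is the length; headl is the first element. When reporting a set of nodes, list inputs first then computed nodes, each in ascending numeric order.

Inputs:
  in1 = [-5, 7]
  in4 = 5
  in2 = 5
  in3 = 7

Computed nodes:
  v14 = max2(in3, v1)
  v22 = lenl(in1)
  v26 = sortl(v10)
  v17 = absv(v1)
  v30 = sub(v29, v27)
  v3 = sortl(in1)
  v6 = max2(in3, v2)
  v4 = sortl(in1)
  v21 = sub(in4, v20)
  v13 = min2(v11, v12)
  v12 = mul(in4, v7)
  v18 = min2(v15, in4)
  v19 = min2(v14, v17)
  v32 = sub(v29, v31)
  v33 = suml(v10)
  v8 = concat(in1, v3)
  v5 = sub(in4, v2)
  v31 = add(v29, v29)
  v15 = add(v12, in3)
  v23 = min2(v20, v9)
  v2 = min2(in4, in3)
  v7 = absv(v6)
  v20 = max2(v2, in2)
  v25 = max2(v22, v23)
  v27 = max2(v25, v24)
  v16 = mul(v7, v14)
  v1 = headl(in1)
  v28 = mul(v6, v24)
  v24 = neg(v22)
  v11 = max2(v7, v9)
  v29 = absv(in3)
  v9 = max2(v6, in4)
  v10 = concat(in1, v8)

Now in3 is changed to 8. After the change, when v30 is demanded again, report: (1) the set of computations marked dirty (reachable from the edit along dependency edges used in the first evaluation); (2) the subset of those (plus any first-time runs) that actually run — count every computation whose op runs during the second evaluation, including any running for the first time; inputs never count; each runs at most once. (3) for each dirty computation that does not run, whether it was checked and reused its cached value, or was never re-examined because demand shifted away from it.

Marked dirty: v2, v6, v9, v20, v23, v25, v27, v29, v30.
Computations that run: v2, v6, v9, v23, v29, v30 — 6 in total.
Checked but reused from cache: v20, v25, v27.
Key observation: the cutoff stops propagation at v20 — its inputs' values are unchanged, so it reuses its cache.

First evaluation (everything demanded from the output):
  v2 = min2(5, 7) = 5
  v6 = max2(7, 5) = 7
  v9 = max2(7, 5) = 7
  v20 = max2(5, 5) = 5
  v22 = lenl([-5, 7]) = 2
  v23 = min2(5, 7) = 5
  v24 = neg(2) = -2
  v25 = max2(2, 5) = 5
  v27 = max2(5, -2) = 5
  v29 = absv(7) = 7
  v30 = sub(7, 5) = 2

Propagation after the edit:
  v2: runs — in3 7->8; result 5 (same value as before).
  v6: runs — in3 7->8; result 8.
  v9: runs — v6 7->8; result 8.
  v20: checked — values it read are unchanged (v2 unchanged, in2 unchanged); reused cached 5 without running.
  v23: runs — v9 7->8; result 5 (same value as before).
  v25: checked — values it read are unchanged (v22 unchanged, v23 unchanged); reused cached 5 without running.
  v27: checked — values it read are unchanged (v25 unchanged, v24 unchanged); reused cached 5 without running.
  v29: runs — in3 7->8; result 8.
  v30: runs — v29 7->8; result 3.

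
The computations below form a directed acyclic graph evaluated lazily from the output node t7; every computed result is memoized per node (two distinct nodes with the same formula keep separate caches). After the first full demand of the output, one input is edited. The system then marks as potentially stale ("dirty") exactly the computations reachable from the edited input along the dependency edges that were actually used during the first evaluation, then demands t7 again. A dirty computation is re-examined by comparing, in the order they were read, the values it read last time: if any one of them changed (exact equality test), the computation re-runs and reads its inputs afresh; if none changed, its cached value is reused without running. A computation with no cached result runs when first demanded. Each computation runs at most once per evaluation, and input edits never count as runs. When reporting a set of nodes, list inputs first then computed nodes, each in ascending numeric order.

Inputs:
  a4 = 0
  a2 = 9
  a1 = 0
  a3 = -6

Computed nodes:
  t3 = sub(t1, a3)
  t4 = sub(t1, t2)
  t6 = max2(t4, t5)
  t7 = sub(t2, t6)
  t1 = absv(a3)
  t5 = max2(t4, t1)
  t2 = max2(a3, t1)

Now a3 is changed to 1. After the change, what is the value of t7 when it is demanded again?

Demanding t7 again yields 0.

First demand of the output computes:
  t1 = absv(-6) = 6
  t2 = max2(-6, 6) = 6
  t4 = sub(6, 6) = 0
  t5 = max2(0, 6) = 6
  t6 = max2(0, 6) = 6
  t7 = sub(6, 6) = 0

After the edit, cleaning proceeds:
  t1: a read changed (a3 -6->1) — executes, giving 1.
  t2: a read changed (a3 -6->1; t1 6->1) — executes, giving 1.
  t4: a read changed (t1 6->1; t2 6->1) — executes, giving 0 — identical to its old value.
  t5: a read changed (t1 6->1) — executes, giving 1.
  t6: a read changed (t5 6->1) — executes, giving 1.
  t7: a read changed (t2 6->1; t6 6->1) — executes, giving 0 — identical to its old value.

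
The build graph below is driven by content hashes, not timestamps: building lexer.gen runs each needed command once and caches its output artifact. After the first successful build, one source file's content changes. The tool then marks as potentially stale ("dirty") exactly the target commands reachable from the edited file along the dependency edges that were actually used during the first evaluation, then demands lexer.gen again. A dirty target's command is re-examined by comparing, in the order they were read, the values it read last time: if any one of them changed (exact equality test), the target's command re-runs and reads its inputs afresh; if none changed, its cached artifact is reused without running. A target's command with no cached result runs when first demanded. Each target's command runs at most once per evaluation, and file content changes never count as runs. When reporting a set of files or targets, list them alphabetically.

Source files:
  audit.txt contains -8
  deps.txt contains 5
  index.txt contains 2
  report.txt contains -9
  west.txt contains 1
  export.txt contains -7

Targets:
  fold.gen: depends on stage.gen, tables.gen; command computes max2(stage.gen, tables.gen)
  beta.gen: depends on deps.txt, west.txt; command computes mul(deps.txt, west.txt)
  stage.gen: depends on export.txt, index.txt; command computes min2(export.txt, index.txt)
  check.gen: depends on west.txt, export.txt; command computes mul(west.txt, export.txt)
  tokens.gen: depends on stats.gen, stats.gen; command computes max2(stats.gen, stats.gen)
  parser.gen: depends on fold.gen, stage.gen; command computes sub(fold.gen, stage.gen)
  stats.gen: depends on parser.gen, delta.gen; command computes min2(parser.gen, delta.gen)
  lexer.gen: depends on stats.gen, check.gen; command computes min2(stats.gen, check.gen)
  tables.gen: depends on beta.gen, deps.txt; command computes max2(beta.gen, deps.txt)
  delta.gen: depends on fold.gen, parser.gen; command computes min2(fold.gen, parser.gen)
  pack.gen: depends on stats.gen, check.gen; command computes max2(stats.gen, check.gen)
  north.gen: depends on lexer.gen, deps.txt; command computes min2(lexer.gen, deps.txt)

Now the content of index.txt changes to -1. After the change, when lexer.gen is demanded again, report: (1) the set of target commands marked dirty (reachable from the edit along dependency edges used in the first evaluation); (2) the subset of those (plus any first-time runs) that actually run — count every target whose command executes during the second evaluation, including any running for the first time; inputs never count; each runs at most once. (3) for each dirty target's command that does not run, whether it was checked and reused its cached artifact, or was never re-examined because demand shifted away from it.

Initial pass — values computed on the first demand:
  beta.gen = mul(5, 1) = 5
  check.gen = mul(1, -7) = -7
  stage.gen = min2(-7, 2) = -7
  tables.gen = max2(5, 5) = 5
  fold.gen = max2(-7, 5) = 5
  parser.gen = sub(5, -7) = 12
  delta.gen = min2(5, 12) = 5
  stats.gen = min2(12, 5) = 5
  lexer.gen = min2(5, -7) = -7

Second demand — change propagation:
  stage.gen: re-runs because index.txt 2->-1; new result -7 (unchanged).
  fold.gen: re-examined; everything it read last time is the same (stage.gen unchanged, tables.gen unchanged) — cache 5 kept, no run.
  parser.gen: re-examined; everything it read last time is the same (fold.gen unchanged, stage.gen unchanged) — cache 12 kept, no run.
  delta.gen: re-examined; everything it read last time is the same (fold.gen unchanged, parser.gen unchanged) — cache 5 kept, no run.
  stats.gen: re-examined; everything it read last time is the same (parser.gen unchanged, delta.gen unchanged) — cache 5 kept, no run.
  lexer.gen: re-examined; everything it read last time is the same (stats.gen unchanged, check.gen unchanged) — cache -7 kept, no run.

The important point: stage.gen recomputes to an identical value, and the output ends up unchanged.

Dirty set: delta.gen, fold.gen, lexer.gen, parser.gen, stage.gen, stats.gen.
Run set: stage.gen (1 run).
Re-examined without running (cache reused): delta.gen, fold.gen, lexer.gen, parser.gen, stats.gen.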